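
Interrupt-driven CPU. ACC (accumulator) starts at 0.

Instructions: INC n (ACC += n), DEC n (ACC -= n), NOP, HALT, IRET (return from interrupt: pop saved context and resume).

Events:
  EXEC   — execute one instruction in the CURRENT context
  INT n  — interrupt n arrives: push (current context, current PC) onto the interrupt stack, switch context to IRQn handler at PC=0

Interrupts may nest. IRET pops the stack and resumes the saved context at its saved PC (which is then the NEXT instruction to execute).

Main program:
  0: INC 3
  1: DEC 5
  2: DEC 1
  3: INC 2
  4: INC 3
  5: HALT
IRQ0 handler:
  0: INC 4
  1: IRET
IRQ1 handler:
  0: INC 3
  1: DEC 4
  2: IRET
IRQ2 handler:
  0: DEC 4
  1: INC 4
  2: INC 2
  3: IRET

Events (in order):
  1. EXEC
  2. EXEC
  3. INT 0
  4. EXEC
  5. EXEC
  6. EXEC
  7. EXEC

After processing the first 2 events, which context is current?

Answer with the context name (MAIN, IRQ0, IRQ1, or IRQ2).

Answer: MAIN

Derivation:
Event 1 (EXEC): [MAIN] PC=0: INC 3 -> ACC=3
Event 2 (EXEC): [MAIN] PC=1: DEC 5 -> ACC=-2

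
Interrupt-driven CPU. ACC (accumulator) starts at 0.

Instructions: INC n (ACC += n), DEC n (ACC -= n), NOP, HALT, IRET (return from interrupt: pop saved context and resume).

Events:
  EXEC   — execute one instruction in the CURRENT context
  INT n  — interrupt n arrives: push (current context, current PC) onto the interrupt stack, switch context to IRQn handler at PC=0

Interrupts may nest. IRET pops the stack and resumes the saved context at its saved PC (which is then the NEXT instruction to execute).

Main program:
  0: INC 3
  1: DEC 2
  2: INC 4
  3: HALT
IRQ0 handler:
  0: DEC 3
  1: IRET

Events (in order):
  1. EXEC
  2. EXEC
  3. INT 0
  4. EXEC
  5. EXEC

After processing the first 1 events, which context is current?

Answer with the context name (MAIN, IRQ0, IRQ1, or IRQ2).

Event 1 (EXEC): [MAIN] PC=0: INC 3 -> ACC=3

Answer: MAIN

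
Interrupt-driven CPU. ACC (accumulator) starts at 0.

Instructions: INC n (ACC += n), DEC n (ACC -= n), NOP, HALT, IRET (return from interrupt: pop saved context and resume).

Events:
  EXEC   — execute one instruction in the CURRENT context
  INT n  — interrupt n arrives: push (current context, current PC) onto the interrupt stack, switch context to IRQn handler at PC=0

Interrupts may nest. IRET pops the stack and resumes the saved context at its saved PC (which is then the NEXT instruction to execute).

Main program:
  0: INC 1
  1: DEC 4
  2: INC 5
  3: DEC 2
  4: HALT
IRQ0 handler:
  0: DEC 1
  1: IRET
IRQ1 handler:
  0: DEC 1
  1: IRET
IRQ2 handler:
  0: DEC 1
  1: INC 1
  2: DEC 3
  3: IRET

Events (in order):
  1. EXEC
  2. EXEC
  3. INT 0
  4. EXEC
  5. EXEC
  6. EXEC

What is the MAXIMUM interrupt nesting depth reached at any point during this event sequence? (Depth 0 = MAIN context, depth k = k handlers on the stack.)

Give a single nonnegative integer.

Event 1 (EXEC): [MAIN] PC=0: INC 1 -> ACC=1 [depth=0]
Event 2 (EXEC): [MAIN] PC=1: DEC 4 -> ACC=-3 [depth=0]
Event 3 (INT 0): INT 0 arrives: push (MAIN, PC=2), enter IRQ0 at PC=0 (depth now 1) [depth=1]
Event 4 (EXEC): [IRQ0] PC=0: DEC 1 -> ACC=-4 [depth=1]
Event 5 (EXEC): [IRQ0] PC=1: IRET -> resume MAIN at PC=2 (depth now 0) [depth=0]
Event 6 (EXEC): [MAIN] PC=2: INC 5 -> ACC=1 [depth=0]
Max depth observed: 1

Answer: 1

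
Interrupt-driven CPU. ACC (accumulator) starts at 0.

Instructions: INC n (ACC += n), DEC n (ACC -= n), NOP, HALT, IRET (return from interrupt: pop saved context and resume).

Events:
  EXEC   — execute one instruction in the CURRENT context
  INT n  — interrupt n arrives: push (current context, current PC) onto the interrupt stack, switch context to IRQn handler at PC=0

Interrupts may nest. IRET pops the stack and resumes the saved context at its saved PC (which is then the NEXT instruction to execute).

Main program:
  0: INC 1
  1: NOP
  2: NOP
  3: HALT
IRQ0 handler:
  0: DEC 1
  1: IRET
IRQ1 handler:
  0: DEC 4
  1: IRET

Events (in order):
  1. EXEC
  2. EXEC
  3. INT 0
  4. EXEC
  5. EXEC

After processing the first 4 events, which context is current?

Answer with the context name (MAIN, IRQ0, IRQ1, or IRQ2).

Answer: IRQ0

Derivation:
Event 1 (EXEC): [MAIN] PC=0: INC 1 -> ACC=1
Event 2 (EXEC): [MAIN] PC=1: NOP
Event 3 (INT 0): INT 0 arrives: push (MAIN, PC=2), enter IRQ0 at PC=0 (depth now 1)
Event 4 (EXEC): [IRQ0] PC=0: DEC 1 -> ACC=0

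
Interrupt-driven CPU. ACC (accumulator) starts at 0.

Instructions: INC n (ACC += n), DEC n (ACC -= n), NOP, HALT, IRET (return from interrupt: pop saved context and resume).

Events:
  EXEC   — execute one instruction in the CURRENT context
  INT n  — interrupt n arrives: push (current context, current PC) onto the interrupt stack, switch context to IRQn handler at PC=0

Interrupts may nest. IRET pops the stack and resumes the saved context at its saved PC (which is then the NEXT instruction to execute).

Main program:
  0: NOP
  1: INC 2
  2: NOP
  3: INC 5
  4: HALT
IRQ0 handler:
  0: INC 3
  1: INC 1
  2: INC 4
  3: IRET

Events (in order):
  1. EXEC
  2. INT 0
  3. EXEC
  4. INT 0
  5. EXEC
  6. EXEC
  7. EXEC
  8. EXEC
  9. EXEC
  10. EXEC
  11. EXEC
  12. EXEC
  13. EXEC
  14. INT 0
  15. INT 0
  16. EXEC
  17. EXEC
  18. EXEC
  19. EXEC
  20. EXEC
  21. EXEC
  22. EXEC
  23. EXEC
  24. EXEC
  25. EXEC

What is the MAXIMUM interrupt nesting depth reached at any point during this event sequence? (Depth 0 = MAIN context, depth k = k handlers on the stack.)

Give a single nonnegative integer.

Event 1 (EXEC): [MAIN] PC=0: NOP [depth=0]
Event 2 (INT 0): INT 0 arrives: push (MAIN, PC=1), enter IRQ0 at PC=0 (depth now 1) [depth=1]
Event 3 (EXEC): [IRQ0] PC=0: INC 3 -> ACC=3 [depth=1]
Event 4 (INT 0): INT 0 arrives: push (IRQ0, PC=1), enter IRQ0 at PC=0 (depth now 2) [depth=2]
Event 5 (EXEC): [IRQ0] PC=0: INC 3 -> ACC=6 [depth=2]
Event 6 (EXEC): [IRQ0] PC=1: INC 1 -> ACC=7 [depth=2]
Event 7 (EXEC): [IRQ0] PC=2: INC 4 -> ACC=11 [depth=2]
Event 8 (EXEC): [IRQ0] PC=3: IRET -> resume IRQ0 at PC=1 (depth now 1) [depth=1]
Event 9 (EXEC): [IRQ0] PC=1: INC 1 -> ACC=12 [depth=1]
Event 10 (EXEC): [IRQ0] PC=2: INC 4 -> ACC=16 [depth=1]
Event 11 (EXEC): [IRQ0] PC=3: IRET -> resume MAIN at PC=1 (depth now 0) [depth=0]
Event 12 (EXEC): [MAIN] PC=1: INC 2 -> ACC=18 [depth=0]
Event 13 (EXEC): [MAIN] PC=2: NOP [depth=0]
Event 14 (INT 0): INT 0 arrives: push (MAIN, PC=3), enter IRQ0 at PC=0 (depth now 1) [depth=1]
Event 15 (INT 0): INT 0 arrives: push (IRQ0, PC=0), enter IRQ0 at PC=0 (depth now 2) [depth=2]
Event 16 (EXEC): [IRQ0] PC=0: INC 3 -> ACC=21 [depth=2]
Event 17 (EXEC): [IRQ0] PC=1: INC 1 -> ACC=22 [depth=2]
Event 18 (EXEC): [IRQ0] PC=2: INC 4 -> ACC=26 [depth=2]
Event 19 (EXEC): [IRQ0] PC=3: IRET -> resume IRQ0 at PC=0 (depth now 1) [depth=1]
Event 20 (EXEC): [IRQ0] PC=0: INC 3 -> ACC=29 [depth=1]
Event 21 (EXEC): [IRQ0] PC=1: INC 1 -> ACC=30 [depth=1]
Event 22 (EXEC): [IRQ0] PC=2: INC 4 -> ACC=34 [depth=1]
Event 23 (EXEC): [IRQ0] PC=3: IRET -> resume MAIN at PC=3 (depth now 0) [depth=0]
Event 24 (EXEC): [MAIN] PC=3: INC 5 -> ACC=39 [depth=0]
Event 25 (EXEC): [MAIN] PC=4: HALT [depth=0]
Max depth observed: 2

Answer: 2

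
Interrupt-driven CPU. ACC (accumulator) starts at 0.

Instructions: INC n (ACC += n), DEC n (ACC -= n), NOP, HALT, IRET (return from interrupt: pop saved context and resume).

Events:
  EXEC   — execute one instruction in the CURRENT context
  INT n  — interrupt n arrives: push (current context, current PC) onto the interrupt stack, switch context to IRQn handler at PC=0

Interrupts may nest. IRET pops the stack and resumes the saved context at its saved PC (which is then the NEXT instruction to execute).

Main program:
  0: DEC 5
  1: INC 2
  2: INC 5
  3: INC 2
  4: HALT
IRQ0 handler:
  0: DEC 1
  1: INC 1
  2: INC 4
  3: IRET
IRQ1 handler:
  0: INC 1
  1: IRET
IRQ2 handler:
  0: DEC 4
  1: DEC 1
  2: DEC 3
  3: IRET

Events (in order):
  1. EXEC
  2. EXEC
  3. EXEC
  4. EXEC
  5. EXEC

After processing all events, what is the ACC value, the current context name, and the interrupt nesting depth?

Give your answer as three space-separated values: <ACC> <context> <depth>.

Answer: 4 MAIN 0

Derivation:
Event 1 (EXEC): [MAIN] PC=0: DEC 5 -> ACC=-5
Event 2 (EXEC): [MAIN] PC=1: INC 2 -> ACC=-3
Event 3 (EXEC): [MAIN] PC=2: INC 5 -> ACC=2
Event 4 (EXEC): [MAIN] PC=3: INC 2 -> ACC=4
Event 5 (EXEC): [MAIN] PC=4: HALT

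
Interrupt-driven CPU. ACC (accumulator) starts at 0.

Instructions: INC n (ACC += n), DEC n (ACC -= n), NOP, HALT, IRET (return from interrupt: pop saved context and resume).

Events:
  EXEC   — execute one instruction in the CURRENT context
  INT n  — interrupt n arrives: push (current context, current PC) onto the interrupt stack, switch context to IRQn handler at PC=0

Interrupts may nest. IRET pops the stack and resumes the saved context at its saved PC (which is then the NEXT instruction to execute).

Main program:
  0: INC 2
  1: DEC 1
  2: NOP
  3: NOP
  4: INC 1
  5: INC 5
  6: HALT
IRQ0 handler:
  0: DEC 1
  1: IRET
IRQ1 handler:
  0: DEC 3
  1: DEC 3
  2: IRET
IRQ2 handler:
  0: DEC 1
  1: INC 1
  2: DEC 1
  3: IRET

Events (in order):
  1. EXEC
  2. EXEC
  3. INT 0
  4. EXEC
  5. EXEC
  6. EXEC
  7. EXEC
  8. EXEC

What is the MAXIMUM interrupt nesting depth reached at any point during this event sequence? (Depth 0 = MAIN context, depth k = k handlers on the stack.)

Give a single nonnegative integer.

Event 1 (EXEC): [MAIN] PC=0: INC 2 -> ACC=2 [depth=0]
Event 2 (EXEC): [MAIN] PC=1: DEC 1 -> ACC=1 [depth=0]
Event 3 (INT 0): INT 0 arrives: push (MAIN, PC=2), enter IRQ0 at PC=0 (depth now 1) [depth=1]
Event 4 (EXEC): [IRQ0] PC=0: DEC 1 -> ACC=0 [depth=1]
Event 5 (EXEC): [IRQ0] PC=1: IRET -> resume MAIN at PC=2 (depth now 0) [depth=0]
Event 6 (EXEC): [MAIN] PC=2: NOP [depth=0]
Event 7 (EXEC): [MAIN] PC=3: NOP [depth=0]
Event 8 (EXEC): [MAIN] PC=4: INC 1 -> ACC=1 [depth=0]
Max depth observed: 1

Answer: 1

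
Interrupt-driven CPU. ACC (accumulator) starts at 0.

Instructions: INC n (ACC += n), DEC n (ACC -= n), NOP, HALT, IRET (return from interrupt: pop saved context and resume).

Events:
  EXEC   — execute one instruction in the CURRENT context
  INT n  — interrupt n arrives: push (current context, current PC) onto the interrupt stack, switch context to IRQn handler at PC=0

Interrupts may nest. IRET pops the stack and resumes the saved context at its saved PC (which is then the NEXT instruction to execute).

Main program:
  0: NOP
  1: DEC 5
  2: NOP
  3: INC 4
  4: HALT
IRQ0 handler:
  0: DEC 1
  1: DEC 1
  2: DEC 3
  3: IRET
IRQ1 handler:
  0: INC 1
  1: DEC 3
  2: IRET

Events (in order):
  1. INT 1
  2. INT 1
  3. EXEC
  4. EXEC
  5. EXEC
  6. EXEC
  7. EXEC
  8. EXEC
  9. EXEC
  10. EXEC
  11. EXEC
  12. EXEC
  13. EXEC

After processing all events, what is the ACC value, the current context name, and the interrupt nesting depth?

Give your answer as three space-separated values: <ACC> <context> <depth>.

Answer: -5 MAIN 0

Derivation:
Event 1 (INT 1): INT 1 arrives: push (MAIN, PC=0), enter IRQ1 at PC=0 (depth now 1)
Event 2 (INT 1): INT 1 arrives: push (IRQ1, PC=0), enter IRQ1 at PC=0 (depth now 2)
Event 3 (EXEC): [IRQ1] PC=0: INC 1 -> ACC=1
Event 4 (EXEC): [IRQ1] PC=1: DEC 3 -> ACC=-2
Event 5 (EXEC): [IRQ1] PC=2: IRET -> resume IRQ1 at PC=0 (depth now 1)
Event 6 (EXEC): [IRQ1] PC=0: INC 1 -> ACC=-1
Event 7 (EXEC): [IRQ1] PC=1: DEC 3 -> ACC=-4
Event 8 (EXEC): [IRQ1] PC=2: IRET -> resume MAIN at PC=0 (depth now 0)
Event 9 (EXEC): [MAIN] PC=0: NOP
Event 10 (EXEC): [MAIN] PC=1: DEC 5 -> ACC=-9
Event 11 (EXEC): [MAIN] PC=2: NOP
Event 12 (EXEC): [MAIN] PC=3: INC 4 -> ACC=-5
Event 13 (EXEC): [MAIN] PC=4: HALT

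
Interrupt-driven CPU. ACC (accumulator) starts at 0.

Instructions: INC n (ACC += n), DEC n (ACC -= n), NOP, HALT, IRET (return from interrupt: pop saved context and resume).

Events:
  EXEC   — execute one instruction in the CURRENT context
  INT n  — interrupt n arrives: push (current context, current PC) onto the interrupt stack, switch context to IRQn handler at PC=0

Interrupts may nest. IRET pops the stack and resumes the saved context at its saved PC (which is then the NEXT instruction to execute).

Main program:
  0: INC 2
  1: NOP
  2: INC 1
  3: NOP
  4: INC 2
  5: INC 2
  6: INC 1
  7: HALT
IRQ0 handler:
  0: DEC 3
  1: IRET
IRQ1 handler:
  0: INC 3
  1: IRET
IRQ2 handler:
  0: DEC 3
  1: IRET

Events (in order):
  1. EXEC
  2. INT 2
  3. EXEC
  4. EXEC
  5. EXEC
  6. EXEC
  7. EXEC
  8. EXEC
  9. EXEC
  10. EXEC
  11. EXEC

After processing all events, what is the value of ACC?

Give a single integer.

Event 1 (EXEC): [MAIN] PC=0: INC 2 -> ACC=2
Event 2 (INT 2): INT 2 arrives: push (MAIN, PC=1), enter IRQ2 at PC=0 (depth now 1)
Event 3 (EXEC): [IRQ2] PC=0: DEC 3 -> ACC=-1
Event 4 (EXEC): [IRQ2] PC=1: IRET -> resume MAIN at PC=1 (depth now 0)
Event 5 (EXEC): [MAIN] PC=1: NOP
Event 6 (EXEC): [MAIN] PC=2: INC 1 -> ACC=0
Event 7 (EXEC): [MAIN] PC=3: NOP
Event 8 (EXEC): [MAIN] PC=4: INC 2 -> ACC=2
Event 9 (EXEC): [MAIN] PC=5: INC 2 -> ACC=4
Event 10 (EXEC): [MAIN] PC=6: INC 1 -> ACC=5
Event 11 (EXEC): [MAIN] PC=7: HALT

Answer: 5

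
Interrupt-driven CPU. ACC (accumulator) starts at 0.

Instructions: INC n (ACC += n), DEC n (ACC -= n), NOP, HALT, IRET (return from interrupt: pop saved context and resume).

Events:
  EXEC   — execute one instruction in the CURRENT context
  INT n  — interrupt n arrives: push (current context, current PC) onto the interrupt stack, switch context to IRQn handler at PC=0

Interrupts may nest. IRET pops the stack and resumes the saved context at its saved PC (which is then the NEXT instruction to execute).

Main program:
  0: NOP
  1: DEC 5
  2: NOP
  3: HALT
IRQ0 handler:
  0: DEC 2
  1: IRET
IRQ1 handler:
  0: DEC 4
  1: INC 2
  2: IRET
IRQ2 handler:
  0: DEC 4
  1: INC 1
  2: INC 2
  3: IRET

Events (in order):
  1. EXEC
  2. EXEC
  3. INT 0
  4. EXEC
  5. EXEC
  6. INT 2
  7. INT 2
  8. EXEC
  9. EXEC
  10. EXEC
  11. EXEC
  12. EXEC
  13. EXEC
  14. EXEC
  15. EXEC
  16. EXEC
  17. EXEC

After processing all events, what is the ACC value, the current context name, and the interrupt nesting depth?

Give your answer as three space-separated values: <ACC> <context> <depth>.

Answer: -9 MAIN 0

Derivation:
Event 1 (EXEC): [MAIN] PC=0: NOP
Event 2 (EXEC): [MAIN] PC=1: DEC 5 -> ACC=-5
Event 3 (INT 0): INT 0 arrives: push (MAIN, PC=2), enter IRQ0 at PC=0 (depth now 1)
Event 4 (EXEC): [IRQ0] PC=0: DEC 2 -> ACC=-7
Event 5 (EXEC): [IRQ0] PC=1: IRET -> resume MAIN at PC=2 (depth now 0)
Event 6 (INT 2): INT 2 arrives: push (MAIN, PC=2), enter IRQ2 at PC=0 (depth now 1)
Event 7 (INT 2): INT 2 arrives: push (IRQ2, PC=0), enter IRQ2 at PC=0 (depth now 2)
Event 8 (EXEC): [IRQ2] PC=0: DEC 4 -> ACC=-11
Event 9 (EXEC): [IRQ2] PC=1: INC 1 -> ACC=-10
Event 10 (EXEC): [IRQ2] PC=2: INC 2 -> ACC=-8
Event 11 (EXEC): [IRQ2] PC=3: IRET -> resume IRQ2 at PC=0 (depth now 1)
Event 12 (EXEC): [IRQ2] PC=0: DEC 4 -> ACC=-12
Event 13 (EXEC): [IRQ2] PC=1: INC 1 -> ACC=-11
Event 14 (EXEC): [IRQ2] PC=2: INC 2 -> ACC=-9
Event 15 (EXEC): [IRQ2] PC=3: IRET -> resume MAIN at PC=2 (depth now 0)
Event 16 (EXEC): [MAIN] PC=2: NOP
Event 17 (EXEC): [MAIN] PC=3: HALT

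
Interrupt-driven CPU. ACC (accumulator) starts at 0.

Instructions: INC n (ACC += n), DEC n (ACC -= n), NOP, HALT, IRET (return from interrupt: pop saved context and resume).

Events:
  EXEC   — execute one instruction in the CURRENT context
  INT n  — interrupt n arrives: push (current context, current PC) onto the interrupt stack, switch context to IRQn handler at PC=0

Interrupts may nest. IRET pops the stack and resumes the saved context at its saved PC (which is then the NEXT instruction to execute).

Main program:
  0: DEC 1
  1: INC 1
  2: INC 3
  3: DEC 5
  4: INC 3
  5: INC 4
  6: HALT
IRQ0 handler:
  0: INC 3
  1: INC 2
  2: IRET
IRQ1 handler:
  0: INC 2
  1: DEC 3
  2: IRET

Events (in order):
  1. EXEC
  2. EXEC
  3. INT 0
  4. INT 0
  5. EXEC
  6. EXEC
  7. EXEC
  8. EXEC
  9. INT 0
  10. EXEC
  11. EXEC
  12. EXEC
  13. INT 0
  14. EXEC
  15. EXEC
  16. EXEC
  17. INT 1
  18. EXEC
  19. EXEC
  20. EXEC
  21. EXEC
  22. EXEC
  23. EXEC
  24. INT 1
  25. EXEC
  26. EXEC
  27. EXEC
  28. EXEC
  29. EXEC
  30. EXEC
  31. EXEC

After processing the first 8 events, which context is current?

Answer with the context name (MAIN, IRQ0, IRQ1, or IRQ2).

Event 1 (EXEC): [MAIN] PC=0: DEC 1 -> ACC=-1
Event 2 (EXEC): [MAIN] PC=1: INC 1 -> ACC=0
Event 3 (INT 0): INT 0 arrives: push (MAIN, PC=2), enter IRQ0 at PC=0 (depth now 1)
Event 4 (INT 0): INT 0 arrives: push (IRQ0, PC=0), enter IRQ0 at PC=0 (depth now 2)
Event 5 (EXEC): [IRQ0] PC=0: INC 3 -> ACC=3
Event 6 (EXEC): [IRQ0] PC=1: INC 2 -> ACC=5
Event 7 (EXEC): [IRQ0] PC=2: IRET -> resume IRQ0 at PC=0 (depth now 1)
Event 8 (EXEC): [IRQ0] PC=0: INC 3 -> ACC=8

Answer: IRQ0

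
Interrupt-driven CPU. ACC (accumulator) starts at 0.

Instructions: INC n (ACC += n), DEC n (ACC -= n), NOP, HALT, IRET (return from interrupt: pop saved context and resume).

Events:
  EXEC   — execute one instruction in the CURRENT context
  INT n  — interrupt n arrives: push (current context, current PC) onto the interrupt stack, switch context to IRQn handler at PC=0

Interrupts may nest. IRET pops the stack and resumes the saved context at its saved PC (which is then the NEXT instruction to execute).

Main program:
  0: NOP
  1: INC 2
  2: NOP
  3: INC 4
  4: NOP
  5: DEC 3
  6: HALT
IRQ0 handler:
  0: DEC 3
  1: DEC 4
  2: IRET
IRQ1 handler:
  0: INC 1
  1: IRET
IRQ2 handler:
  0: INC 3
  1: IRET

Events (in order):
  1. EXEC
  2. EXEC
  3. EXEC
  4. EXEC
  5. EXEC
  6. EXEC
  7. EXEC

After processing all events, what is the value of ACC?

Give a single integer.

Event 1 (EXEC): [MAIN] PC=0: NOP
Event 2 (EXEC): [MAIN] PC=1: INC 2 -> ACC=2
Event 3 (EXEC): [MAIN] PC=2: NOP
Event 4 (EXEC): [MAIN] PC=3: INC 4 -> ACC=6
Event 5 (EXEC): [MAIN] PC=4: NOP
Event 6 (EXEC): [MAIN] PC=5: DEC 3 -> ACC=3
Event 7 (EXEC): [MAIN] PC=6: HALT

Answer: 3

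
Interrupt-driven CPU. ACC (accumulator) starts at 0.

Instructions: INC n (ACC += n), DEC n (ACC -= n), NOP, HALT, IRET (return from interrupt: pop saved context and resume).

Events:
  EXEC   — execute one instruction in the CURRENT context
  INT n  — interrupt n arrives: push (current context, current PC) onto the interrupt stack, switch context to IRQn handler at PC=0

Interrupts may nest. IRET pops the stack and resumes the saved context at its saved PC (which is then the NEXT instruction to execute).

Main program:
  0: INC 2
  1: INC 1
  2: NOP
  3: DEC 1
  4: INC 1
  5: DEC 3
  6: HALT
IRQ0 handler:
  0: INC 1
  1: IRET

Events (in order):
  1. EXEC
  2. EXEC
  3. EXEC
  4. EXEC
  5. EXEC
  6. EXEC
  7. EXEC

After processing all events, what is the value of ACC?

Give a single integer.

Event 1 (EXEC): [MAIN] PC=0: INC 2 -> ACC=2
Event 2 (EXEC): [MAIN] PC=1: INC 1 -> ACC=3
Event 3 (EXEC): [MAIN] PC=2: NOP
Event 4 (EXEC): [MAIN] PC=3: DEC 1 -> ACC=2
Event 5 (EXEC): [MAIN] PC=4: INC 1 -> ACC=3
Event 6 (EXEC): [MAIN] PC=5: DEC 3 -> ACC=0
Event 7 (EXEC): [MAIN] PC=6: HALT

Answer: 0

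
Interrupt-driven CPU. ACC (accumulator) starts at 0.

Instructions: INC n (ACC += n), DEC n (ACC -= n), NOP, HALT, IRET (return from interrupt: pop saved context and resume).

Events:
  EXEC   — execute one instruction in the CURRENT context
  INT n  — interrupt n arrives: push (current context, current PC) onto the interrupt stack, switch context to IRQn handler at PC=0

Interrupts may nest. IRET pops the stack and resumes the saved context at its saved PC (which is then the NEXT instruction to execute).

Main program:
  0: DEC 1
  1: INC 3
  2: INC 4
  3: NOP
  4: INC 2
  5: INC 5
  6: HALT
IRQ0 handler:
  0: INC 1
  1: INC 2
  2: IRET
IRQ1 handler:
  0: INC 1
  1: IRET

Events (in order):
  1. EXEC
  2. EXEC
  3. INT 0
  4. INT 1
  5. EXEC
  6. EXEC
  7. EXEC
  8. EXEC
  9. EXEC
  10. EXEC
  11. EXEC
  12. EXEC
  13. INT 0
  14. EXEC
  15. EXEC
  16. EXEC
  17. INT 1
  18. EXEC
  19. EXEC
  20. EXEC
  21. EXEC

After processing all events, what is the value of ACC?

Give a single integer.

Event 1 (EXEC): [MAIN] PC=0: DEC 1 -> ACC=-1
Event 2 (EXEC): [MAIN] PC=1: INC 3 -> ACC=2
Event 3 (INT 0): INT 0 arrives: push (MAIN, PC=2), enter IRQ0 at PC=0 (depth now 1)
Event 4 (INT 1): INT 1 arrives: push (IRQ0, PC=0), enter IRQ1 at PC=0 (depth now 2)
Event 5 (EXEC): [IRQ1] PC=0: INC 1 -> ACC=3
Event 6 (EXEC): [IRQ1] PC=1: IRET -> resume IRQ0 at PC=0 (depth now 1)
Event 7 (EXEC): [IRQ0] PC=0: INC 1 -> ACC=4
Event 8 (EXEC): [IRQ0] PC=1: INC 2 -> ACC=6
Event 9 (EXEC): [IRQ0] PC=2: IRET -> resume MAIN at PC=2 (depth now 0)
Event 10 (EXEC): [MAIN] PC=2: INC 4 -> ACC=10
Event 11 (EXEC): [MAIN] PC=3: NOP
Event 12 (EXEC): [MAIN] PC=4: INC 2 -> ACC=12
Event 13 (INT 0): INT 0 arrives: push (MAIN, PC=5), enter IRQ0 at PC=0 (depth now 1)
Event 14 (EXEC): [IRQ0] PC=0: INC 1 -> ACC=13
Event 15 (EXEC): [IRQ0] PC=1: INC 2 -> ACC=15
Event 16 (EXEC): [IRQ0] PC=2: IRET -> resume MAIN at PC=5 (depth now 0)
Event 17 (INT 1): INT 1 arrives: push (MAIN, PC=5), enter IRQ1 at PC=0 (depth now 1)
Event 18 (EXEC): [IRQ1] PC=0: INC 1 -> ACC=16
Event 19 (EXEC): [IRQ1] PC=1: IRET -> resume MAIN at PC=5 (depth now 0)
Event 20 (EXEC): [MAIN] PC=5: INC 5 -> ACC=21
Event 21 (EXEC): [MAIN] PC=6: HALT

Answer: 21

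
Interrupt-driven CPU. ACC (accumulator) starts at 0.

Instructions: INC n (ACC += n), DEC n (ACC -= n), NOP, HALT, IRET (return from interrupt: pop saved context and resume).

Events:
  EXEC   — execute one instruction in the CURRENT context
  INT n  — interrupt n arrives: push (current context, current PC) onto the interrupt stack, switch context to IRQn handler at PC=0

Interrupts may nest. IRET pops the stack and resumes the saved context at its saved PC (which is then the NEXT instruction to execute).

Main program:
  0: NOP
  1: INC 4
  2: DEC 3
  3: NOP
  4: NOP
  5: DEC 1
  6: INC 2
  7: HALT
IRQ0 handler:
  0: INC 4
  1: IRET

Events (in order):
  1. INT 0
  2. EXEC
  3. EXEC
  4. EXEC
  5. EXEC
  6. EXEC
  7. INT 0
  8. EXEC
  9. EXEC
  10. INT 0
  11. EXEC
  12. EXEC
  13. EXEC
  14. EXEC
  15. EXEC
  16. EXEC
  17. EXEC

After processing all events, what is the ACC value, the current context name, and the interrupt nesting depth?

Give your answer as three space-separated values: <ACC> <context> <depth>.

Event 1 (INT 0): INT 0 arrives: push (MAIN, PC=0), enter IRQ0 at PC=0 (depth now 1)
Event 2 (EXEC): [IRQ0] PC=0: INC 4 -> ACC=4
Event 3 (EXEC): [IRQ0] PC=1: IRET -> resume MAIN at PC=0 (depth now 0)
Event 4 (EXEC): [MAIN] PC=0: NOP
Event 5 (EXEC): [MAIN] PC=1: INC 4 -> ACC=8
Event 6 (EXEC): [MAIN] PC=2: DEC 3 -> ACC=5
Event 7 (INT 0): INT 0 arrives: push (MAIN, PC=3), enter IRQ0 at PC=0 (depth now 1)
Event 8 (EXEC): [IRQ0] PC=0: INC 4 -> ACC=9
Event 9 (EXEC): [IRQ0] PC=1: IRET -> resume MAIN at PC=3 (depth now 0)
Event 10 (INT 0): INT 0 arrives: push (MAIN, PC=3), enter IRQ0 at PC=0 (depth now 1)
Event 11 (EXEC): [IRQ0] PC=0: INC 4 -> ACC=13
Event 12 (EXEC): [IRQ0] PC=1: IRET -> resume MAIN at PC=3 (depth now 0)
Event 13 (EXEC): [MAIN] PC=3: NOP
Event 14 (EXEC): [MAIN] PC=4: NOP
Event 15 (EXEC): [MAIN] PC=5: DEC 1 -> ACC=12
Event 16 (EXEC): [MAIN] PC=6: INC 2 -> ACC=14
Event 17 (EXEC): [MAIN] PC=7: HALT

Answer: 14 MAIN 0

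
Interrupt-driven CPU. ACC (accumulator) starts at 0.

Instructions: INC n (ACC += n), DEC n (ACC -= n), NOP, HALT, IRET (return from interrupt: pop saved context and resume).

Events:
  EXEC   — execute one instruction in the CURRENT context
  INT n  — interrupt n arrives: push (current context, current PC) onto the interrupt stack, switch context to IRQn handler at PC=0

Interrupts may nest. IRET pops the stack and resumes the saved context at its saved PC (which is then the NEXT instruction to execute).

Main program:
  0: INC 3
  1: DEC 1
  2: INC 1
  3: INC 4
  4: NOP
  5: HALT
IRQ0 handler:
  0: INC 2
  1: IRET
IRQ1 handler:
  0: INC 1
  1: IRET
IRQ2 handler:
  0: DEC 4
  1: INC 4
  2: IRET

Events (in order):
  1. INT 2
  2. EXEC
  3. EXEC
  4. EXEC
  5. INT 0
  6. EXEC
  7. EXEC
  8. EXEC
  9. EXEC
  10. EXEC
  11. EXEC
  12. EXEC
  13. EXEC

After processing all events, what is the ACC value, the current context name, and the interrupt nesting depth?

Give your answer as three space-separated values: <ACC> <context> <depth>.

Event 1 (INT 2): INT 2 arrives: push (MAIN, PC=0), enter IRQ2 at PC=0 (depth now 1)
Event 2 (EXEC): [IRQ2] PC=0: DEC 4 -> ACC=-4
Event 3 (EXEC): [IRQ2] PC=1: INC 4 -> ACC=0
Event 4 (EXEC): [IRQ2] PC=2: IRET -> resume MAIN at PC=0 (depth now 0)
Event 5 (INT 0): INT 0 arrives: push (MAIN, PC=0), enter IRQ0 at PC=0 (depth now 1)
Event 6 (EXEC): [IRQ0] PC=0: INC 2 -> ACC=2
Event 7 (EXEC): [IRQ0] PC=1: IRET -> resume MAIN at PC=0 (depth now 0)
Event 8 (EXEC): [MAIN] PC=0: INC 3 -> ACC=5
Event 9 (EXEC): [MAIN] PC=1: DEC 1 -> ACC=4
Event 10 (EXEC): [MAIN] PC=2: INC 1 -> ACC=5
Event 11 (EXEC): [MAIN] PC=3: INC 4 -> ACC=9
Event 12 (EXEC): [MAIN] PC=4: NOP
Event 13 (EXEC): [MAIN] PC=5: HALT

Answer: 9 MAIN 0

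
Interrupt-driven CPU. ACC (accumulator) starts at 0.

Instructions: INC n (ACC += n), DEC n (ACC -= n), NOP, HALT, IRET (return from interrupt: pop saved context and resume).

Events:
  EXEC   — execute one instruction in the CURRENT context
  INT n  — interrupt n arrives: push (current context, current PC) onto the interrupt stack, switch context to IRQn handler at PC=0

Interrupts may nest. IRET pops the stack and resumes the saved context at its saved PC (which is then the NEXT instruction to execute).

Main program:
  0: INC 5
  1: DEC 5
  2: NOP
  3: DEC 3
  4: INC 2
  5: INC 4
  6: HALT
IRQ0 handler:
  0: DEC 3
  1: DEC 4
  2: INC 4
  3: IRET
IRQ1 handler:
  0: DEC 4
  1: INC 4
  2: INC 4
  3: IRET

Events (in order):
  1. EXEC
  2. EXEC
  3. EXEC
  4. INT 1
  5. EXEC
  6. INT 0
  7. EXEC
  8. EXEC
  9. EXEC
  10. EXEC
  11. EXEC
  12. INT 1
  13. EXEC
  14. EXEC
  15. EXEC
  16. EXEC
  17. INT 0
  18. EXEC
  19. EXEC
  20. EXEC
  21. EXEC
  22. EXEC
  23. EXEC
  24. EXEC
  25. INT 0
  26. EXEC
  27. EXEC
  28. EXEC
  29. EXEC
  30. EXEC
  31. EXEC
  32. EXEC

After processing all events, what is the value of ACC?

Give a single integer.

Answer: 2

Derivation:
Event 1 (EXEC): [MAIN] PC=0: INC 5 -> ACC=5
Event 2 (EXEC): [MAIN] PC=1: DEC 5 -> ACC=0
Event 3 (EXEC): [MAIN] PC=2: NOP
Event 4 (INT 1): INT 1 arrives: push (MAIN, PC=3), enter IRQ1 at PC=0 (depth now 1)
Event 5 (EXEC): [IRQ1] PC=0: DEC 4 -> ACC=-4
Event 6 (INT 0): INT 0 arrives: push (IRQ1, PC=1), enter IRQ0 at PC=0 (depth now 2)
Event 7 (EXEC): [IRQ0] PC=0: DEC 3 -> ACC=-7
Event 8 (EXEC): [IRQ0] PC=1: DEC 4 -> ACC=-11
Event 9 (EXEC): [IRQ0] PC=2: INC 4 -> ACC=-7
Event 10 (EXEC): [IRQ0] PC=3: IRET -> resume IRQ1 at PC=1 (depth now 1)
Event 11 (EXEC): [IRQ1] PC=1: INC 4 -> ACC=-3
Event 12 (INT 1): INT 1 arrives: push (IRQ1, PC=2), enter IRQ1 at PC=0 (depth now 2)
Event 13 (EXEC): [IRQ1] PC=0: DEC 4 -> ACC=-7
Event 14 (EXEC): [IRQ1] PC=1: INC 4 -> ACC=-3
Event 15 (EXEC): [IRQ1] PC=2: INC 4 -> ACC=1
Event 16 (EXEC): [IRQ1] PC=3: IRET -> resume IRQ1 at PC=2 (depth now 1)
Event 17 (INT 0): INT 0 arrives: push (IRQ1, PC=2), enter IRQ0 at PC=0 (depth now 2)
Event 18 (EXEC): [IRQ0] PC=0: DEC 3 -> ACC=-2
Event 19 (EXEC): [IRQ0] PC=1: DEC 4 -> ACC=-6
Event 20 (EXEC): [IRQ0] PC=2: INC 4 -> ACC=-2
Event 21 (EXEC): [IRQ0] PC=3: IRET -> resume IRQ1 at PC=2 (depth now 1)
Event 22 (EXEC): [IRQ1] PC=2: INC 4 -> ACC=2
Event 23 (EXEC): [IRQ1] PC=3: IRET -> resume MAIN at PC=3 (depth now 0)
Event 24 (EXEC): [MAIN] PC=3: DEC 3 -> ACC=-1
Event 25 (INT 0): INT 0 arrives: push (MAIN, PC=4), enter IRQ0 at PC=0 (depth now 1)
Event 26 (EXEC): [IRQ0] PC=0: DEC 3 -> ACC=-4
Event 27 (EXEC): [IRQ0] PC=1: DEC 4 -> ACC=-8
Event 28 (EXEC): [IRQ0] PC=2: INC 4 -> ACC=-4
Event 29 (EXEC): [IRQ0] PC=3: IRET -> resume MAIN at PC=4 (depth now 0)
Event 30 (EXEC): [MAIN] PC=4: INC 2 -> ACC=-2
Event 31 (EXEC): [MAIN] PC=5: INC 4 -> ACC=2
Event 32 (EXEC): [MAIN] PC=6: HALT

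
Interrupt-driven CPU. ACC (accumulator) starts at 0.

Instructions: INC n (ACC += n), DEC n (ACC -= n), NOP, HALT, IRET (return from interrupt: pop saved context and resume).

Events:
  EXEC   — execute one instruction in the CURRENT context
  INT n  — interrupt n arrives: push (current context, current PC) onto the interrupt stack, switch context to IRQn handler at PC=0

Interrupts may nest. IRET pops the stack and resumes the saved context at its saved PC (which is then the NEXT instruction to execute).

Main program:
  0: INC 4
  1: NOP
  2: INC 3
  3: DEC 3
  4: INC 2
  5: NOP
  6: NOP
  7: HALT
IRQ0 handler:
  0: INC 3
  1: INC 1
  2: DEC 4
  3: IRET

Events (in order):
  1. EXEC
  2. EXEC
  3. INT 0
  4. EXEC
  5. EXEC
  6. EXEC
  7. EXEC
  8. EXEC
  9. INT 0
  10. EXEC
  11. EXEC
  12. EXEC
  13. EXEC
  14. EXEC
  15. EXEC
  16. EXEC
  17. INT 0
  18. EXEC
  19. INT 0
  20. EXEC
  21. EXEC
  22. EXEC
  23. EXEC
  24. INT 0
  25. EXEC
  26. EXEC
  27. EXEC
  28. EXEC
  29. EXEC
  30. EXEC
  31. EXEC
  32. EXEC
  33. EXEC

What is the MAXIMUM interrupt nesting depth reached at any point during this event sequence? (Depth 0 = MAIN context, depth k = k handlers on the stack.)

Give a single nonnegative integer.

Event 1 (EXEC): [MAIN] PC=0: INC 4 -> ACC=4 [depth=0]
Event 2 (EXEC): [MAIN] PC=1: NOP [depth=0]
Event 3 (INT 0): INT 0 arrives: push (MAIN, PC=2), enter IRQ0 at PC=0 (depth now 1) [depth=1]
Event 4 (EXEC): [IRQ0] PC=0: INC 3 -> ACC=7 [depth=1]
Event 5 (EXEC): [IRQ0] PC=1: INC 1 -> ACC=8 [depth=1]
Event 6 (EXEC): [IRQ0] PC=2: DEC 4 -> ACC=4 [depth=1]
Event 7 (EXEC): [IRQ0] PC=3: IRET -> resume MAIN at PC=2 (depth now 0) [depth=0]
Event 8 (EXEC): [MAIN] PC=2: INC 3 -> ACC=7 [depth=0]
Event 9 (INT 0): INT 0 arrives: push (MAIN, PC=3), enter IRQ0 at PC=0 (depth now 1) [depth=1]
Event 10 (EXEC): [IRQ0] PC=0: INC 3 -> ACC=10 [depth=1]
Event 11 (EXEC): [IRQ0] PC=1: INC 1 -> ACC=11 [depth=1]
Event 12 (EXEC): [IRQ0] PC=2: DEC 4 -> ACC=7 [depth=1]
Event 13 (EXEC): [IRQ0] PC=3: IRET -> resume MAIN at PC=3 (depth now 0) [depth=0]
Event 14 (EXEC): [MAIN] PC=3: DEC 3 -> ACC=4 [depth=0]
Event 15 (EXEC): [MAIN] PC=4: INC 2 -> ACC=6 [depth=0]
Event 16 (EXEC): [MAIN] PC=5: NOP [depth=0]
Event 17 (INT 0): INT 0 arrives: push (MAIN, PC=6), enter IRQ0 at PC=0 (depth now 1) [depth=1]
Event 18 (EXEC): [IRQ0] PC=0: INC 3 -> ACC=9 [depth=1]
Event 19 (INT 0): INT 0 arrives: push (IRQ0, PC=1), enter IRQ0 at PC=0 (depth now 2) [depth=2]
Event 20 (EXEC): [IRQ0] PC=0: INC 3 -> ACC=12 [depth=2]
Event 21 (EXEC): [IRQ0] PC=1: INC 1 -> ACC=13 [depth=2]
Event 22 (EXEC): [IRQ0] PC=2: DEC 4 -> ACC=9 [depth=2]
Event 23 (EXEC): [IRQ0] PC=3: IRET -> resume IRQ0 at PC=1 (depth now 1) [depth=1]
Event 24 (INT 0): INT 0 arrives: push (IRQ0, PC=1), enter IRQ0 at PC=0 (depth now 2) [depth=2]
Event 25 (EXEC): [IRQ0] PC=0: INC 3 -> ACC=12 [depth=2]
Event 26 (EXEC): [IRQ0] PC=1: INC 1 -> ACC=13 [depth=2]
Event 27 (EXEC): [IRQ0] PC=2: DEC 4 -> ACC=9 [depth=2]
Event 28 (EXEC): [IRQ0] PC=3: IRET -> resume IRQ0 at PC=1 (depth now 1) [depth=1]
Event 29 (EXEC): [IRQ0] PC=1: INC 1 -> ACC=10 [depth=1]
Event 30 (EXEC): [IRQ0] PC=2: DEC 4 -> ACC=6 [depth=1]
Event 31 (EXEC): [IRQ0] PC=3: IRET -> resume MAIN at PC=6 (depth now 0) [depth=0]
Event 32 (EXEC): [MAIN] PC=6: NOP [depth=0]
Event 33 (EXEC): [MAIN] PC=7: HALT [depth=0]
Max depth observed: 2

Answer: 2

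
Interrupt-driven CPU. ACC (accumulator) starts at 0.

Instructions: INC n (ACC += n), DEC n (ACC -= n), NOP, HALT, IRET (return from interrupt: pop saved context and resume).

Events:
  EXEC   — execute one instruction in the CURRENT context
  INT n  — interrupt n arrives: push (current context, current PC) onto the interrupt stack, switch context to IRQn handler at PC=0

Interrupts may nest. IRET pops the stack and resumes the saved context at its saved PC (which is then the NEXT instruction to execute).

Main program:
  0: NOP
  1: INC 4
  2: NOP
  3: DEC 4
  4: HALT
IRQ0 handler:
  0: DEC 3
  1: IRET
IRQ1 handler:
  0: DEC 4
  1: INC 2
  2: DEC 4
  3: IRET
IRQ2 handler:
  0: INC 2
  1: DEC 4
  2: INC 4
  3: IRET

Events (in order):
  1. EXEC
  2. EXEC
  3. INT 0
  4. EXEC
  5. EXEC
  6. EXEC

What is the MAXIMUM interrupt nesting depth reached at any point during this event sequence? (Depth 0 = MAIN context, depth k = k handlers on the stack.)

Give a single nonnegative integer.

Event 1 (EXEC): [MAIN] PC=0: NOP [depth=0]
Event 2 (EXEC): [MAIN] PC=1: INC 4 -> ACC=4 [depth=0]
Event 3 (INT 0): INT 0 arrives: push (MAIN, PC=2), enter IRQ0 at PC=0 (depth now 1) [depth=1]
Event 4 (EXEC): [IRQ0] PC=0: DEC 3 -> ACC=1 [depth=1]
Event 5 (EXEC): [IRQ0] PC=1: IRET -> resume MAIN at PC=2 (depth now 0) [depth=0]
Event 6 (EXEC): [MAIN] PC=2: NOP [depth=0]
Max depth observed: 1

Answer: 1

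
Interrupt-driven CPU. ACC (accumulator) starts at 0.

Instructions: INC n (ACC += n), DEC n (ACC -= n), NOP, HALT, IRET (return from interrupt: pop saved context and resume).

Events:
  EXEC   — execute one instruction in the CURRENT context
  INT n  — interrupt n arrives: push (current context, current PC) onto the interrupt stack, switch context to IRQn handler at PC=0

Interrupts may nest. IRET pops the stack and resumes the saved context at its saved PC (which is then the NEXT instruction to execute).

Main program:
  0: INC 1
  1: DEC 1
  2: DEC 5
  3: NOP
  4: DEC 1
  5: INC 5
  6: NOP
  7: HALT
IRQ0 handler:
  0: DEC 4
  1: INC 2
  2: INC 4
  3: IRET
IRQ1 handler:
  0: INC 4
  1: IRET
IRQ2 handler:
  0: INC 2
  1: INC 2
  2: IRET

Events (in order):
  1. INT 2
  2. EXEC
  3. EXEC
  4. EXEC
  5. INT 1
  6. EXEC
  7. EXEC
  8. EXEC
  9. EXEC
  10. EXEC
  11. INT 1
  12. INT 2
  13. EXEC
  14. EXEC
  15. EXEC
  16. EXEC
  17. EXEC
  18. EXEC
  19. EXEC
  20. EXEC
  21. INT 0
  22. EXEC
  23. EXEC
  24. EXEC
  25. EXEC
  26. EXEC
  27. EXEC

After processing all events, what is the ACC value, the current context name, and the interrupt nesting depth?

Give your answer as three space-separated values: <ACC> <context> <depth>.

Event 1 (INT 2): INT 2 arrives: push (MAIN, PC=0), enter IRQ2 at PC=0 (depth now 1)
Event 2 (EXEC): [IRQ2] PC=0: INC 2 -> ACC=2
Event 3 (EXEC): [IRQ2] PC=1: INC 2 -> ACC=4
Event 4 (EXEC): [IRQ2] PC=2: IRET -> resume MAIN at PC=0 (depth now 0)
Event 5 (INT 1): INT 1 arrives: push (MAIN, PC=0), enter IRQ1 at PC=0 (depth now 1)
Event 6 (EXEC): [IRQ1] PC=0: INC 4 -> ACC=8
Event 7 (EXEC): [IRQ1] PC=1: IRET -> resume MAIN at PC=0 (depth now 0)
Event 8 (EXEC): [MAIN] PC=0: INC 1 -> ACC=9
Event 9 (EXEC): [MAIN] PC=1: DEC 1 -> ACC=8
Event 10 (EXEC): [MAIN] PC=2: DEC 5 -> ACC=3
Event 11 (INT 1): INT 1 arrives: push (MAIN, PC=3), enter IRQ1 at PC=0 (depth now 1)
Event 12 (INT 2): INT 2 arrives: push (IRQ1, PC=0), enter IRQ2 at PC=0 (depth now 2)
Event 13 (EXEC): [IRQ2] PC=0: INC 2 -> ACC=5
Event 14 (EXEC): [IRQ2] PC=1: INC 2 -> ACC=7
Event 15 (EXEC): [IRQ2] PC=2: IRET -> resume IRQ1 at PC=0 (depth now 1)
Event 16 (EXEC): [IRQ1] PC=0: INC 4 -> ACC=11
Event 17 (EXEC): [IRQ1] PC=1: IRET -> resume MAIN at PC=3 (depth now 0)
Event 18 (EXEC): [MAIN] PC=3: NOP
Event 19 (EXEC): [MAIN] PC=4: DEC 1 -> ACC=10
Event 20 (EXEC): [MAIN] PC=5: INC 5 -> ACC=15
Event 21 (INT 0): INT 0 arrives: push (MAIN, PC=6), enter IRQ0 at PC=0 (depth now 1)
Event 22 (EXEC): [IRQ0] PC=0: DEC 4 -> ACC=11
Event 23 (EXEC): [IRQ0] PC=1: INC 2 -> ACC=13
Event 24 (EXEC): [IRQ0] PC=2: INC 4 -> ACC=17
Event 25 (EXEC): [IRQ0] PC=3: IRET -> resume MAIN at PC=6 (depth now 0)
Event 26 (EXEC): [MAIN] PC=6: NOP
Event 27 (EXEC): [MAIN] PC=7: HALT

Answer: 17 MAIN 0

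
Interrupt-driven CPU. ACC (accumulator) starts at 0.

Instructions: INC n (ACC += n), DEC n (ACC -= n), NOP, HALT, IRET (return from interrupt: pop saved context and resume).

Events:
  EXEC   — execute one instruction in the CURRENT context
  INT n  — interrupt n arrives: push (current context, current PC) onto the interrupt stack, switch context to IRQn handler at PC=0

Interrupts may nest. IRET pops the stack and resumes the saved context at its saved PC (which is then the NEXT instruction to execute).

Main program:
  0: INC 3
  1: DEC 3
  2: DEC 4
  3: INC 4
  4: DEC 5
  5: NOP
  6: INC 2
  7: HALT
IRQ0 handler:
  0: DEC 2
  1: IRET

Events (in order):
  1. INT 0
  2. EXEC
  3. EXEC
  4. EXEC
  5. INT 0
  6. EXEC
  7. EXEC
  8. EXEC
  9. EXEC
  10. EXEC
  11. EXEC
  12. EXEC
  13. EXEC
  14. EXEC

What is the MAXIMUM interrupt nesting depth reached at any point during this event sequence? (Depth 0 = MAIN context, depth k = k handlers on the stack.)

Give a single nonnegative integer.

Event 1 (INT 0): INT 0 arrives: push (MAIN, PC=0), enter IRQ0 at PC=0 (depth now 1) [depth=1]
Event 2 (EXEC): [IRQ0] PC=0: DEC 2 -> ACC=-2 [depth=1]
Event 3 (EXEC): [IRQ0] PC=1: IRET -> resume MAIN at PC=0 (depth now 0) [depth=0]
Event 4 (EXEC): [MAIN] PC=0: INC 3 -> ACC=1 [depth=0]
Event 5 (INT 0): INT 0 arrives: push (MAIN, PC=1), enter IRQ0 at PC=0 (depth now 1) [depth=1]
Event 6 (EXEC): [IRQ0] PC=0: DEC 2 -> ACC=-1 [depth=1]
Event 7 (EXEC): [IRQ0] PC=1: IRET -> resume MAIN at PC=1 (depth now 0) [depth=0]
Event 8 (EXEC): [MAIN] PC=1: DEC 3 -> ACC=-4 [depth=0]
Event 9 (EXEC): [MAIN] PC=2: DEC 4 -> ACC=-8 [depth=0]
Event 10 (EXEC): [MAIN] PC=3: INC 4 -> ACC=-4 [depth=0]
Event 11 (EXEC): [MAIN] PC=4: DEC 5 -> ACC=-9 [depth=0]
Event 12 (EXEC): [MAIN] PC=5: NOP [depth=0]
Event 13 (EXEC): [MAIN] PC=6: INC 2 -> ACC=-7 [depth=0]
Event 14 (EXEC): [MAIN] PC=7: HALT [depth=0]
Max depth observed: 1

Answer: 1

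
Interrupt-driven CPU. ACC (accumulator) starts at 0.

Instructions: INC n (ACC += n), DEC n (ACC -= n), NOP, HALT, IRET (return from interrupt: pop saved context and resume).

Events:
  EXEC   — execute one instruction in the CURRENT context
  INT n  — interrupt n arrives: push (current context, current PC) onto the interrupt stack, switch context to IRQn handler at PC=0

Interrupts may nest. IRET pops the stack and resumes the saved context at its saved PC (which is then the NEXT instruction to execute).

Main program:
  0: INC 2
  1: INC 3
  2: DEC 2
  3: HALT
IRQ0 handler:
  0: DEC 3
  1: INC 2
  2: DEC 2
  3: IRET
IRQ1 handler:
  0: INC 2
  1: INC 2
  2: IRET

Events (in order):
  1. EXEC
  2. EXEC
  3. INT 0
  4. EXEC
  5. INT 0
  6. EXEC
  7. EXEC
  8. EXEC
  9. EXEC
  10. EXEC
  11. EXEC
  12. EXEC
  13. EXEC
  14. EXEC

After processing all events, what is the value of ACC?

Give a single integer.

Event 1 (EXEC): [MAIN] PC=0: INC 2 -> ACC=2
Event 2 (EXEC): [MAIN] PC=1: INC 3 -> ACC=5
Event 3 (INT 0): INT 0 arrives: push (MAIN, PC=2), enter IRQ0 at PC=0 (depth now 1)
Event 4 (EXEC): [IRQ0] PC=0: DEC 3 -> ACC=2
Event 5 (INT 0): INT 0 arrives: push (IRQ0, PC=1), enter IRQ0 at PC=0 (depth now 2)
Event 6 (EXEC): [IRQ0] PC=0: DEC 3 -> ACC=-1
Event 7 (EXEC): [IRQ0] PC=1: INC 2 -> ACC=1
Event 8 (EXEC): [IRQ0] PC=2: DEC 2 -> ACC=-1
Event 9 (EXEC): [IRQ0] PC=3: IRET -> resume IRQ0 at PC=1 (depth now 1)
Event 10 (EXEC): [IRQ0] PC=1: INC 2 -> ACC=1
Event 11 (EXEC): [IRQ0] PC=2: DEC 2 -> ACC=-1
Event 12 (EXEC): [IRQ0] PC=3: IRET -> resume MAIN at PC=2 (depth now 0)
Event 13 (EXEC): [MAIN] PC=2: DEC 2 -> ACC=-3
Event 14 (EXEC): [MAIN] PC=3: HALT

Answer: -3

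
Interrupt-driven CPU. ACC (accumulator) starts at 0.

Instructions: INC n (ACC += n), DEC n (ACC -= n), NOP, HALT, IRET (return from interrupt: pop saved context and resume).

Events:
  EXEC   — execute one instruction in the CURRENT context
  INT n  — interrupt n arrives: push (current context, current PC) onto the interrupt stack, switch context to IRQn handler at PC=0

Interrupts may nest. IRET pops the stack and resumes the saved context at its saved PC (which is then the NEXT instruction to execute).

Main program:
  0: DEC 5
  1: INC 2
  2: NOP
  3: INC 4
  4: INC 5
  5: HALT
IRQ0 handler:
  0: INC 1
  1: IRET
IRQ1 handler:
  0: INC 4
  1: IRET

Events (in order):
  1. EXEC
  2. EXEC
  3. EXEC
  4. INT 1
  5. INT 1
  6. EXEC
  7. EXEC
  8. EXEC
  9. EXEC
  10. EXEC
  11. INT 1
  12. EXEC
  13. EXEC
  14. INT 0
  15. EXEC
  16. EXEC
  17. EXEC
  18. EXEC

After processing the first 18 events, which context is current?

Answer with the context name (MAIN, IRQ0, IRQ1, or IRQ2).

Event 1 (EXEC): [MAIN] PC=0: DEC 5 -> ACC=-5
Event 2 (EXEC): [MAIN] PC=1: INC 2 -> ACC=-3
Event 3 (EXEC): [MAIN] PC=2: NOP
Event 4 (INT 1): INT 1 arrives: push (MAIN, PC=3), enter IRQ1 at PC=0 (depth now 1)
Event 5 (INT 1): INT 1 arrives: push (IRQ1, PC=0), enter IRQ1 at PC=0 (depth now 2)
Event 6 (EXEC): [IRQ1] PC=0: INC 4 -> ACC=1
Event 7 (EXEC): [IRQ1] PC=1: IRET -> resume IRQ1 at PC=0 (depth now 1)
Event 8 (EXEC): [IRQ1] PC=0: INC 4 -> ACC=5
Event 9 (EXEC): [IRQ1] PC=1: IRET -> resume MAIN at PC=3 (depth now 0)
Event 10 (EXEC): [MAIN] PC=3: INC 4 -> ACC=9
Event 11 (INT 1): INT 1 arrives: push (MAIN, PC=4), enter IRQ1 at PC=0 (depth now 1)
Event 12 (EXEC): [IRQ1] PC=0: INC 4 -> ACC=13
Event 13 (EXEC): [IRQ1] PC=1: IRET -> resume MAIN at PC=4 (depth now 0)
Event 14 (INT 0): INT 0 arrives: push (MAIN, PC=4), enter IRQ0 at PC=0 (depth now 1)
Event 15 (EXEC): [IRQ0] PC=0: INC 1 -> ACC=14
Event 16 (EXEC): [IRQ0] PC=1: IRET -> resume MAIN at PC=4 (depth now 0)
Event 17 (EXEC): [MAIN] PC=4: INC 5 -> ACC=19
Event 18 (EXEC): [MAIN] PC=5: HALT

Answer: MAIN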